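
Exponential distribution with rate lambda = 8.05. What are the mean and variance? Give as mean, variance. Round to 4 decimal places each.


mean = 1/lam, var = 1/lam^2
mean = 1 / 8.05 = 20/161 ≈ 0.124224
lam^2 = 8.05^2 = 64.8025
var = 1 / 64.8025 ≈ 0.015432

0.1242, 0.0154


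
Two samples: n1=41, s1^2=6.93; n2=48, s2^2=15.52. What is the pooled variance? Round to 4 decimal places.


sp^2 = ((n1-1)*s1^2 + (n2-1)*s2^2)/(n1+n2-2)
(n1-1)*s1^2 = 40 * 6.93 = 277.2
(n2-1)*s2^2 = 47 * 15.52 = 729.44
numerator = 277.2 + 729.44 = 1006.64
n1+n2-2 = 87
sp^2 = 1006.64 / 87 = 25166/2175 ≈ 11.570575

11.5706


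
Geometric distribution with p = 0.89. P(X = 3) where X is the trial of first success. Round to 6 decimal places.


P = (1-p)^(k-1) * p
(1-p)^(k-1) = 0.11^2 = 0.0121
P = 0.0121 * 0.89 = 0.010769

0.010769


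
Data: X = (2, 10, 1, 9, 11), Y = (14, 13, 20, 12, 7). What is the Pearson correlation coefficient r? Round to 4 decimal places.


r = sum((xi-xbar)(yi-ybar)) / sqrt(sum((xi-xbar)^2) * sum((yi-ybar)^2))
n = 5, xbar = 33/5 = 6.6, ybar = 66/5 = 13.2
Sxy = sum((xi-xbar)(yi-ybar)) = -72.6
Sxx = sum((xi-xbar)^2) = 89.2
Syy = sum((yi-ybar)^2) = 86.8
sqrt(Sxx*Syy) ≈ 87.991818
r = Sxy / sqrt(Sxx*Syy) = -72.6 / 87.991818 ≈ -0.825077

-0.8251


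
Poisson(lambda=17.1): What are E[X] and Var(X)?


E[X] = Var(X) = lambda = 17.1

17.1, 17.1


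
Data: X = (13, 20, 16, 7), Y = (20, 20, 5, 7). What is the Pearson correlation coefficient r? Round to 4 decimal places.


r = sum((xi-xbar)(yi-ybar)) / sqrt(sum((xi-xbar)^2) * sum((yi-ybar)^2))
n = 4, xbar = 56/4 = 14, ybar = 52/4 = 13
Sxy = sum((xi-xbar)(yi-ybar)) = 61
Sxx = sum((xi-xbar)^2) = 90
Syy = sum((yi-ybar)^2) = 198
sqrt(Sxx*Syy) ≈ 133.491573
r = Sxy / sqrt(Sxx*Syy) = 61 / 133.491573 ≈ 0.456958

0.4570


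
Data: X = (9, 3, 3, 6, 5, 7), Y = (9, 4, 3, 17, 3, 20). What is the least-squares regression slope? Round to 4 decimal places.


b = sum((xi-xbar)(yi-ybar)) / sum((xi-xbar)^2)
n = 6, xbar = 33/6 = 5.5, ybar = 56/6 = 28/3 ≈ 9.333333
Sxy = sum((xi-xbar)(yi-ybar)) = 51
Sxx = sum((xi-xbar)^2) = 27.5
b = Sxy / Sxx = 102/55 ≈ 1.854545

1.8545


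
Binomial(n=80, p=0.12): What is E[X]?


E[X] = n*p = 80 * 0.12 = 9.6

9.6


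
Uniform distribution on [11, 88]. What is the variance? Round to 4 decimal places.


Var = (b-a)^2 / 12
(b-a)^2 = (88 - 11)^2 = 5929
Var = 5929/12 ≈ 494.083333

494.0833


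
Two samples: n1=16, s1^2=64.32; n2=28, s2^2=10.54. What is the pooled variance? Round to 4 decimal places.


sp^2 = ((n1-1)*s1^2 + (n2-1)*s2^2)/(n1+n2-2)
(n1-1)*s1^2 = 15 * 64.32 = 964.8
(n2-1)*s2^2 = 27 * 10.54 = 284.58
numerator = 964.8 + 284.58 = 1249.38
n1+n2-2 = 42
sp^2 = 1249.38 / 42 = 20823/700 ≈ 29.747143

29.7471


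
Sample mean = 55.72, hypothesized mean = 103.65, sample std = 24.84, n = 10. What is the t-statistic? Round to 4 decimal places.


t = (xbar - mu0) / (s/sqrt(n))
xbar - mu0 = 55.72 - 103.65 = -47.93
sqrt(10) ≈ 3.16227766
s/sqrt(n) = 24.84 / 3.16227766 ≈ 7.85509771
t = -47.93 / 7.85509771 ≈ -6.101770

-6.1018


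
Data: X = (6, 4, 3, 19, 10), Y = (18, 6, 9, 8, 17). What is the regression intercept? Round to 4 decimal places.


a = ybar - b*xbar, where b = sum((xi-xbar)(yi-ybar)) / sum((xi-xbar)^2)
n = 5, xbar = 42/5 = 8.4, ybar = 58/5 = 11.6
Sxy = sum((xi-xbar)(yi-ybar)) = -6.2
Sxx = sum((xi-xbar)^2) = 169.2
b = Sxy / Sxx = -31/846 ≈ -0.036643
a = 11.6 - (-0.036643) * 8.4 = 1679/141 ≈ 11.907801

11.9078


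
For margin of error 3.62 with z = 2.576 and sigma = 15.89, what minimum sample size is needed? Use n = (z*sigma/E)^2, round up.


z*sigma/E = 2.576 * 15.89 / 3.62 ≈ 11.307359
(z*sigma/E)^2 ≈ 127.856370
round up: n = 128

128


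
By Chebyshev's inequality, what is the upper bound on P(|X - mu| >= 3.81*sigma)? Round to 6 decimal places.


P <= 1/k^2
k^2 = 3.81^2 = 14.5161
1/k^2 = 1 / 14.5161 ≈ 0.06888903

0.068889


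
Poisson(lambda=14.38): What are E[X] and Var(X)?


E[X] = Var(X) = lambda = 14.38

14.38, 14.38


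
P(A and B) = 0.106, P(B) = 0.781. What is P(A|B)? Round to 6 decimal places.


P(A|B) = P(A and B) / P(B) = 0.106 / 0.781 = 106/781 ≈ 0.13572343

0.135723


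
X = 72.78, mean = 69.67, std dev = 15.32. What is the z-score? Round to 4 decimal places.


z = (X - mu) / sigma
X - mu = 72.78 - 69.67 = 3.11
z = 3.11 / 15.32 = 311/1532 ≈ 0.203003

0.2030


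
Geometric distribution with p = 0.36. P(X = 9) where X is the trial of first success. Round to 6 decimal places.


P = (1-p)^(k-1) * p
(1-p)^(k-1) = 0.64^8 ≈ 0.02814750
P = 0.02814750 * 0.36 ≈ 0.01013310

0.010133


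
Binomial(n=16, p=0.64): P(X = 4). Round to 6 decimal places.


P = C(n,k) * p^k * (1-p)^(n-k)
C(16,4) = 1820
p^k = 0.64^4 ≈ 0.1677722
(1-p)^(n-k) = 0.36^12 ≈ 0.000004738381
P = 1820 * 0.1677722 * 0.000004738381 ≈ 0.001447

0.001447


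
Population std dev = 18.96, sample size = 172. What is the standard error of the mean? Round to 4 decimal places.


SE = sigma / sqrt(n)
sqrt(172) ≈ 13.114877
SE = 18.96 / 13.114877 ≈ 1.445686

1.4457


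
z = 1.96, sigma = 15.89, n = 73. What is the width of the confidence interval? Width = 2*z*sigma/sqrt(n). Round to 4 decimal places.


width = 2*z*sigma/sqrt(n)
2*z*sigma = 2 * 1.96 * 15.89 = 62.2888
sqrt(73) ≈ 8.544004
width = 62.2888 / 8.544004 ≈ 7.290353

7.2904


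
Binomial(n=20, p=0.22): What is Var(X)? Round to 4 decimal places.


Var = n*p*(1-p) = 20 * 0.22 * 0.78 = 3.432

3.4320


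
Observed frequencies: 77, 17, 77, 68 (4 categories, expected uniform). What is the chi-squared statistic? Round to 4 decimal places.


chi2 = sum((O-E)^2/E), E = total/4
total = 239, E = 239/4 = 59.75
(77 - 59.75)^2 / 59.75 = 297.5625 / 59.75 = 4761/956 ≈ 4.980126
(17 - 59.75)^2 / 59.75 = 1827.5625 / 59.75 = 29241/956 ≈ 30.586820
(77 - 59.75)^2 / 59.75 = 297.5625 / 59.75 = 4761/956 ≈ 4.980126
(68 - 59.75)^2 / 59.75 = 68.0625 / 59.75 = 1089/956 ≈ 1.139121
chi2 = 9963/239 ≈ 41.686192

41.6862


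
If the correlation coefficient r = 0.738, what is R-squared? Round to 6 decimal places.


R^2 = r^2 = (0.738)^2 = 0.544644

0.544644


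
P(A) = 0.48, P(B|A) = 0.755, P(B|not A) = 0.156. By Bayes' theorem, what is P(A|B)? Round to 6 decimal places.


P(A|B) = P(B|A)*P(A) / P(B), P(B) = P(B|A)*P(A) + P(B|not A)*P(not A)
P(B|A)*P(A) = 0.755 * 0.48 = 0.3624
P(B|not A)*P(not A) = 0.156 * 0.52 = 0.08112
P(B) = 0.3624 + 0.08112 = 0.44352
P(A|B) = 0.3624 / 0.44352 = 755/924 ≈ 0.81709957

0.817100


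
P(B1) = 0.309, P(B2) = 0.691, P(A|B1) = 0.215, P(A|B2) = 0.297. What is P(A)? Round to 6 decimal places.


P(A) = P(A|B1)*P(B1) + P(A|B2)*P(B2)
P(A|B1)*P(B1) = 0.215 * 0.309 = 0.066435
P(A|B2)*P(B2) = 0.297 * 0.691 = 0.205227
P(A) = 0.066435 + 0.205227 = 0.271662

0.271662


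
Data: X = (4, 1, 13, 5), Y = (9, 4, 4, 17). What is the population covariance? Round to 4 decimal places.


Cov = (1/n)*sum((xi-xbar)(yi-ybar))
n = 4, xbar = 23/4 = 5.75, ybar = 34/4 = 8.5
sum((xi-xbar)(yi-ybar)) = -18.5
Cov = -18.5 / 4 = -4.625

-4.6250


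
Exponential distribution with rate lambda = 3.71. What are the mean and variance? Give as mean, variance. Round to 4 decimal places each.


mean = 1/lam, var = 1/lam^2
mean = 1 / 3.71 = 100/371 ≈ 0.269542
lam^2 = 3.71^2 = 13.7641
var = 1 / 13.7641 ≈ 0.072653

0.2695, 0.0727


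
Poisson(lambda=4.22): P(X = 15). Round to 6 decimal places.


P = e^(-lam) * lam^k / k!
e^(-4.22) ≈ 0.01469864
lam^k = 4.22^15 ≈ 2397103380.812699
k! = 15! = 1307674368000
P = 0.01469864 * 2397103380.812699 / 1307674368000 ≈ 0.000027

0.000027


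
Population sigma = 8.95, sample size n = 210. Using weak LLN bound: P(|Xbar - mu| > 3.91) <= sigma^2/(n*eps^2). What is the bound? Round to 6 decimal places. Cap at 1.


bound = min(1, sigma^2/(n*eps^2))
sigma^2 = 8.95^2 = 80.1025
n*eps^2 = 210 * 3.91^2 = 210 * 15.2881 = 3210.501
sigma^2/(n*eps^2) = 80.1025 / 3210.501 ≈ 0.02495016

0.024950


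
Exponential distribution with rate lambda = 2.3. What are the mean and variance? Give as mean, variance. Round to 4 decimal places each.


mean = 1/lam, var = 1/lam^2
mean = 1 / 2.3 = 10/23 ≈ 0.434783
lam^2 = 2.3^2 = 5.29
var = 1 / 5.29 = 100/529 ≈ 0.189036

0.4348, 0.1890


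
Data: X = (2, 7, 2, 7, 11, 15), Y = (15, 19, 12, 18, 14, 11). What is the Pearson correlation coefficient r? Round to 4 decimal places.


r = sum((xi-xbar)(yi-ybar)) / sqrt(sum((xi-xbar)^2) * sum((yi-ybar)^2))
n = 6, xbar = 44/6 = 22/3 ≈ 7.333333, ybar = 89/6 ≈ 14.833333
Sxy = sum((xi-xbar)(yi-ybar)) = -62/3 ≈ -20.666667
Sxx = sum((xi-xbar)^2) = 388/3 ≈ 129.333333
Syy = sum((yi-ybar)^2) = 305/6 ≈ 50.833333
sqrt(Sxx*Syy) ≈ 81.082948
r = Sxy / sqrt(Sxx*Syy) = -20.666667 / 81.082948 ≈ -0.254883

-0.2549


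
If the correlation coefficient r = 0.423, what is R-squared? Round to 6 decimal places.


R^2 = r^2 = (0.423)^2 = 0.178929

0.178929


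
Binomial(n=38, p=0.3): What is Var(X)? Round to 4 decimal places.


Var = n*p*(1-p) = 38 * 0.3 * 0.7 = 7.98

7.9800


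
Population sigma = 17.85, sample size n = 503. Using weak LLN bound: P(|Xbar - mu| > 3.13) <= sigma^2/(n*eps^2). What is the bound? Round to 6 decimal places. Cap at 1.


bound = min(1, sigma^2/(n*eps^2))
sigma^2 = 17.85^2 = 318.6225
n*eps^2 = 503 * 3.13^2 = 503 * 9.7969 = 4927.8407
sigma^2/(n*eps^2) = 318.6225 / 4927.8407 ≈ 0.06465763

0.064658


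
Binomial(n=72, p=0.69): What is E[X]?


E[X] = n*p = 72 * 0.69 = 49.68

49.68


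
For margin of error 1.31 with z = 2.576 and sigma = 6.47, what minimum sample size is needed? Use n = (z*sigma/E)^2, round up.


z*sigma/E = 2.576 * 6.47 / 1.31 ≈ 12.722687
(z*sigma/E)^2 ≈ 161.866765
round up: n = 162

162


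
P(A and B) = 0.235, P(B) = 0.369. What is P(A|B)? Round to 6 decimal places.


P(A|B) = P(A and B) / P(B) = 0.235 / 0.369 = 235/369 ≈ 0.63685637

0.636856


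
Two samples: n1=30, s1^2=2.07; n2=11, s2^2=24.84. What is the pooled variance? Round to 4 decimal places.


sp^2 = ((n1-1)*s1^2 + (n2-1)*s2^2)/(n1+n2-2)
(n1-1)*s1^2 = 29 * 2.07 = 60.03
(n2-1)*s2^2 = 10 * 24.84 = 248.4
numerator = 60.03 + 248.4 = 308.43
n1+n2-2 = 39
sp^2 = 308.43 / 39 = 10281/1300 ≈ 7.908462

7.9085


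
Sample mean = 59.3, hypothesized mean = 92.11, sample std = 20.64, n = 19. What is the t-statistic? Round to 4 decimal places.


t = (xbar - mu0) / (s/sqrt(n))
xbar - mu0 = 59.3 - 92.11 = -32.81
sqrt(19) ≈ 4.35889894
s/sqrt(n) = 20.64 / 4.35889894 ≈ 4.73514075
t = -32.81 / 4.73514075 ≈ -6.929044

-6.9290


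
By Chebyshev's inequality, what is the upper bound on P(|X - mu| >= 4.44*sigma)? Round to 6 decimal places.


P <= 1/k^2
k^2 = 4.44^2 = 19.7136
1/k^2 = 1 / 19.7136 ≈ 0.05072640

0.050726


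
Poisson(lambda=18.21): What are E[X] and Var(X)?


E[X] = Var(X) = lambda = 18.21

18.21, 18.21


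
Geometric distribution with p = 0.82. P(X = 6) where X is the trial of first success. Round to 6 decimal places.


P = (1-p)^(k-1) * p
(1-p)^(k-1) = 0.18^5 = 0.0001889568
P = 0.0001889568 * 0.82 ≈ 0.0001549446

0.000155


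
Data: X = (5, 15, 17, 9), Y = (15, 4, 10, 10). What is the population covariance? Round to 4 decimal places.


Cov = (1/n)*sum((xi-xbar)(yi-ybar))
n = 4, xbar = 46/4 = 11.5, ybar = 39/4 = 9.75
sum((xi-xbar)(yi-ybar)) = -53.5
Cov = -53.5 / 4 = -13.375

-13.3750


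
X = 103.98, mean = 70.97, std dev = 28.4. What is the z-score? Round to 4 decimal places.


z = (X - mu) / sigma
X - mu = 103.98 - 70.97 = 33.01
z = 33.01 / 28.4 = 3301/2840 ≈ 1.162324

1.1623


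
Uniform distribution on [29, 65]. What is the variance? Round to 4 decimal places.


Var = (b-a)^2 / 12
(b-a)^2 = (65 - 29)^2 = 1296
Var = 1296/12 = 108

108.0000


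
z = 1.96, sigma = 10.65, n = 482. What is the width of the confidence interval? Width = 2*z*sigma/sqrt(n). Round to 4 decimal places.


width = 2*z*sigma/sqrt(n)
2*z*sigma = 2 * 1.96 * 10.65 = 41.748
sqrt(482) ≈ 21.954498
width = 41.748 / 21.954498 ≈ 1.901569

1.9016


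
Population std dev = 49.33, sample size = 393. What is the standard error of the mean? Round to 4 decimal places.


SE = sigma / sqrt(n)
sqrt(393) ≈ 19.824228
SE = 49.33 / 19.824228 ≈ 2.488369

2.4884


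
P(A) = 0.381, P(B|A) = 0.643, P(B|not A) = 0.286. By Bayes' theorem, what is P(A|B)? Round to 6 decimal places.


P(A|B) = P(B|A)*P(A) / P(B), P(B) = P(B|A)*P(A) + P(B|not A)*P(not A)
P(B|A)*P(A) = 0.643 * 0.381 = 0.244983
P(B|not A)*P(not A) = 0.286 * 0.619 = 0.177034
P(B) = 0.244983 + 0.177034 = 0.422017
P(A|B) = 0.244983 / 0.422017 ≈ 0.58050505

0.580505


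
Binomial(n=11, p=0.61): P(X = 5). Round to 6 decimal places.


P = C(n,k) * p^k * (1-p)^(n-k)
C(11,5) = 462
p^k = 0.61^5 ≈ 0.08445963
(1-p)^(n-k) = 0.39^6 ≈ 0.003518744
P = 462 * 0.08445963 * 0.003518744 ≈ 0.137303

0.137303


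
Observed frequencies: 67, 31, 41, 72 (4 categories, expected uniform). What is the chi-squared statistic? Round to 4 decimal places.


chi2 = sum((O-E)^2/E), E = total/4
total = 211, E = 211/4 = 52.75
(67 - 52.75)^2 / 52.75 = 203.0625 / 52.75 = 3249/844 ≈ 3.849526
(31 - 52.75)^2 / 52.75 = 473.0625 / 52.75 = 7569/844 ≈ 8.968009
(41 - 52.75)^2 / 52.75 = 138.0625 / 52.75 = 2209/844 ≈ 2.617299
(72 - 52.75)^2 / 52.75 = 370.5625 / 52.75 = 5929/844 ≈ 7.024882
chi2 = 4739/211 ≈ 22.459716

22.4597


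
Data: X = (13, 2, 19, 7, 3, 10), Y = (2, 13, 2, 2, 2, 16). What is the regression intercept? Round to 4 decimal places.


a = ybar - b*xbar, where b = sum((xi-xbar)(yi-ybar)) / sum((xi-xbar)^2)
n = 6, xbar = 54/6 = 9, ybar = 37/6 ≈ 6.166667
Sxy = sum((xi-xbar)(yi-ybar)) = -63
Sxx = sum((xi-xbar)^2) = 206
b = Sxy / Sxx = -63/206 ≈ -0.305825
a = 6.166667 - (-0.305825) * 9 = 2756/309 ≈ 8.919094

8.9191


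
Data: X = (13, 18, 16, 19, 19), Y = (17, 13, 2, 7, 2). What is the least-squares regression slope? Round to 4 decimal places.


b = sum((xi-xbar)(yi-ybar)) / sum((xi-xbar)^2)
n = 5, xbar = 85/5 = 17, ybar = 41/5 = 8.2
Sxy = sum((xi-xbar)(yi-ybar)) = -39
Sxx = sum((xi-xbar)^2) = 26
b = Sxy / Sxx = -1.5

-1.5000


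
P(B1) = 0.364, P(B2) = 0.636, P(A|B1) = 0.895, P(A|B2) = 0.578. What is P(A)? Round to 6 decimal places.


P(A) = P(A|B1)*P(B1) + P(A|B2)*P(B2)
P(A|B1)*P(B1) = 0.895 * 0.364 = 0.32578
P(A|B2)*P(B2) = 0.578 * 0.636 = 0.367608
P(A) = 0.32578 + 0.367608 = 0.693388

0.693388


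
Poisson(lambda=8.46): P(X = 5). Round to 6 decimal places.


P = e^(-lam) * lam^k / k!
e^(-8.46) ≈ 0.0002117721
lam^k = 8.46^5 ≈ 43336.298619
k! = 5! = 120
P = 0.0002117721 * 43336.298619 / 120 ≈ 0.076478

0.076478


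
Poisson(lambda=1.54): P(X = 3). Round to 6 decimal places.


P = e^(-lam) * lam^k / k!
e^(-1.54) ≈ 0.2143811
lam^k = 1.54^3 = 3.652264
k! = 3! = 6
P = 0.2143811 * 3.652264 / 6 ≈ 0.130496

0.130496


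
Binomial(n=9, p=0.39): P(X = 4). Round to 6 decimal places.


P = C(n,k) * p^k * (1-p)^(n-k)
C(9,4) = 126
p^k = 0.39^4 = 0.02313441
(1-p)^(n-k) = 0.61^5 ≈ 0.08445963
P = 126 * 0.02313441 * 0.08445963 ≈ 0.246194

0.246194


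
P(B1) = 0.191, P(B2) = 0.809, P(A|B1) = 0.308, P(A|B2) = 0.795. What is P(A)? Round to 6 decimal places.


P(A) = P(A|B1)*P(B1) + P(A|B2)*P(B2)
P(A|B1)*P(B1) = 0.308 * 0.191 = 0.058828
P(A|B2)*P(B2) = 0.795 * 0.809 = 0.643155
P(A) = 0.058828 + 0.643155 = 0.701983

0.701983


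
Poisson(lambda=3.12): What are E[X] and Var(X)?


E[X] = Var(X) = lambda = 3.12

3.12, 3.12


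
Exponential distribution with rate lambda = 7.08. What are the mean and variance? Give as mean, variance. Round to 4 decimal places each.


mean = 1/lam, var = 1/lam^2
mean = 1 / 7.08 = 25/177 ≈ 0.141243
lam^2 = 7.08^2 = 50.1264
var = 1 / 50.1264 ≈ 0.019950

0.1412, 0.0199


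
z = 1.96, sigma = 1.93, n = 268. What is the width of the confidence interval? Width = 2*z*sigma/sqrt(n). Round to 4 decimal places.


width = 2*z*sigma/sqrt(n)
2*z*sigma = 2 * 1.96 * 1.93 = 7.5656
sqrt(268) ≈ 16.370706
width = 7.5656 / 16.370706 ≈ 0.462143

0.4621


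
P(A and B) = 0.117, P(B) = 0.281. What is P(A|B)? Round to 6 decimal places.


P(A|B) = P(A and B) / P(B) = 0.117 / 0.281 = 117/281 ≈ 0.41637011

0.416370


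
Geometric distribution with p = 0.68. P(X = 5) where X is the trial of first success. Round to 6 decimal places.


P = (1-p)^(k-1) * p
(1-p)^(k-1) = 0.32^4 = 0.01048576
P = 0.01048576 * 0.68 ≈ 0.007130317

0.007130


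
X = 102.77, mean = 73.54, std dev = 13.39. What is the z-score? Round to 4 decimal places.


z = (X - mu) / sigma
X - mu = 102.77 - 73.54 = 29.23
z = 29.23 / 13.39 = 2923/1339 ≈ 2.182972

2.1830


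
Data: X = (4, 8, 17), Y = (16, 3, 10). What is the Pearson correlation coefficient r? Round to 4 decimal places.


r = sum((xi-xbar)(yi-ybar)) / sqrt(sum((xi-xbar)^2) * sum((yi-ybar)^2))
n = 3, xbar = 29/3 ≈ 9.666667, ybar = 29/3 ≈ 9.666667
Sxy = sum((xi-xbar)(yi-ybar)) = -67/3 ≈ -22.333333
Sxx = sum((xi-xbar)^2) = 266/3 ≈ 88.666667
Syy = sum((yi-ybar)^2) = 254/3 ≈ 84.666667
sqrt(Sxx*Syy) ≈ 86.643587
r = Sxy / sqrt(Sxx*Syy) = -22.333333 / 86.643587 ≈ -0.257761

-0.2578


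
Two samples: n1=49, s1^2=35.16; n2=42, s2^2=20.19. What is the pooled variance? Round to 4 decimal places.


sp^2 = ((n1-1)*s1^2 + (n2-1)*s2^2)/(n1+n2-2)
(n1-1)*s1^2 = 48 * 35.16 = 1687.68
(n2-1)*s2^2 = 41 * 20.19 = 827.79
numerator = 1687.68 + 827.79 = 2515.47
n1+n2-2 = 89
sp^2 = 2515.47 / 89 = 251547/8900 ≈ 28.263708

28.2637


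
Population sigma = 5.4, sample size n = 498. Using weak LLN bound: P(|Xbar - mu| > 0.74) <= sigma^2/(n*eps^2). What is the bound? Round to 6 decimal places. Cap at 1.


bound = min(1, sigma^2/(n*eps^2))
sigma^2 = 5.4^2 = 29.16
n*eps^2 = 498 * 0.74^2 = 498 * 0.5476 = 272.7048
sigma^2/(n*eps^2) = 29.16 / 272.7048 ≈ 0.10692881

0.106929


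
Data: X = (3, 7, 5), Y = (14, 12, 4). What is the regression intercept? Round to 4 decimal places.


a = ybar - b*xbar, where b = sum((xi-xbar)(yi-ybar)) / sum((xi-xbar)^2)
n = 3, xbar = 15/3 = 5, ybar = 30/3 = 10
Sxy = sum((xi-xbar)(yi-ybar)) = -4
Sxx = sum((xi-xbar)^2) = 8
b = Sxy / Sxx = -0.5
a = 10 - (-0.5) * 5 = 12.5

12.5000


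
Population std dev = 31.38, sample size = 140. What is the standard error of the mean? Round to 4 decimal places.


SE = sigma / sqrt(n)
sqrt(140) ≈ 11.832160
SE = 31.38 / 11.832160 ≈ 2.652094

2.6521


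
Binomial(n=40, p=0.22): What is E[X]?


E[X] = n*p = 40 * 0.22 = 8.8

8.8


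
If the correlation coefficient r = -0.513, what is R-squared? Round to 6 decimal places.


R^2 = r^2 = (-0.513)^2 = 0.263169

0.263169


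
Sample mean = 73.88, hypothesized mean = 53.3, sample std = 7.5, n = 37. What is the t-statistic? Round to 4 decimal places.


t = (xbar - mu0) / (s/sqrt(n))
xbar - mu0 = 73.88 - 53.3 = 20.58
sqrt(37) ≈ 6.08276253
s/sqrt(n) = 7.5 / 6.08276253 ≈ 1.23299240
t = 20.58 / 1.23299240 ≈ 16.691100

16.6911


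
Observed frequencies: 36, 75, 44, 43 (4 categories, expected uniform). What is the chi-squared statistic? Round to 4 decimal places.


chi2 = sum((O-E)^2/E), E = total/4
total = 198, E = 198/4 = 49.5
(36 - 49.5)^2 / 49.5 = 182.25 / 49.5 = 81/22 ≈ 3.681818
(75 - 49.5)^2 / 49.5 = 650.25 / 49.5 = 289/22 ≈ 13.136364
(44 - 49.5)^2 / 49.5 = 30.25 / 49.5 = 11/18 ≈ 0.611111
(43 - 49.5)^2 / 49.5 = 42.25 / 49.5 = 169/198 ≈ 0.853535
chi2 = 1810/99 ≈ 18.282828

18.2828


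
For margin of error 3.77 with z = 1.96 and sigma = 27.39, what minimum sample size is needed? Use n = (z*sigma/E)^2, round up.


z*sigma/E = 1.96 * 27.39 / 3.77 = 134211/9425 ≈ 14.239894
(z*sigma/E)^2 ≈ 202.774578
round up: n = 203

203


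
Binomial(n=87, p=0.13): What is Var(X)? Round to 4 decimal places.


Var = n*p*(1-p) = 87 * 0.13 * 0.87 = 9.8397

9.8397


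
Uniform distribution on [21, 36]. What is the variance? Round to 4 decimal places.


Var = (b-a)^2 / 12
(b-a)^2 = (36 - 21)^2 = 225
Var = 225/12 = 18.75

18.7500


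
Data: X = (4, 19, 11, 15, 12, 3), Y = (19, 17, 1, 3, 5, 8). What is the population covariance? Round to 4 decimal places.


Cov = (1/n)*sum((xi-xbar)(yi-ybar))
n = 6, xbar = 64/6 = 32/3 ≈ 10.666667, ybar = 53/6 ≈ 8.833333
sum((xi-xbar)(yi-ybar)) = -79/3 ≈ -26.333333
Cov = -26.333333 / 6 = -79/18 ≈ -4.388889

-4.3889


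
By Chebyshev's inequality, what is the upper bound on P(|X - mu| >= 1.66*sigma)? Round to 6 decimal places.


P <= 1/k^2
k^2 = 1.66^2 = 2.7556
1/k^2 = 1 / 2.7556 = 2500/6889 ≈ 0.36289737

0.362897


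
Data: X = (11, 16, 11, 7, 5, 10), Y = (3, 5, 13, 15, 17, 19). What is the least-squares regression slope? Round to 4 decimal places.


b = sum((xi-xbar)(yi-ybar)) / sum((xi-xbar)^2)
n = 6, xbar = 60/6 = 10, ybar = 72/6 = 12
Sxy = sum((xi-xbar)(yi-ybar)) = -84
Sxx = sum((xi-xbar)^2) = 72
b = Sxy / Sxx = -7/6 ≈ -1.166667

-1.1667


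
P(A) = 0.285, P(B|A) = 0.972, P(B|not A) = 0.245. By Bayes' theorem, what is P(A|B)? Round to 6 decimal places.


P(A|B) = P(B|A)*P(A) / P(B), P(B) = P(B|A)*P(A) + P(B|not A)*P(not A)
P(B|A)*P(A) = 0.972 * 0.285 = 0.27702
P(B|not A)*P(not A) = 0.245 * 0.715 = 0.175175
P(B) = 0.27702 + 0.175175 = 0.452195
P(A|B) = 0.27702 / 0.452195 ≈ 0.61261182

0.612612


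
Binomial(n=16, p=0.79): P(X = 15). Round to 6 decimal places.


P = C(n,k) * p^k * (1-p)^(n-k)
C(16,15) = 16
p^k = 0.79^15 ≈ 0.02913442
(1-p)^(n-k) = 0.21^1 = 0.21
P = 16 * 0.02913442 * 0.21 ≈ 0.097892

0.097892


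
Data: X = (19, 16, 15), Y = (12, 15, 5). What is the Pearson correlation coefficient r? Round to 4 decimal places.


r = sum((xi-xbar)(yi-ybar)) / sqrt(sum((xi-xbar)^2) * sum((yi-ybar)^2))
n = 3, xbar = 50/3 ≈ 16.666667, ybar = 32/3 ≈ 10.666667
Sxy = sum((xi-xbar)(yi-ybar)) = 29/3 ≈ 9.666667
Sxx = sum((xi-xbar)^2) = 26/3 ≈ 8.666667
Syy = sum((yi-ybar)^2) = 158/3 ≈ 52.666667
sqrt(Sxx*Syy) ≈ 21.364560
r = Sxy / sqrt(Sxx*Syy) = 9.666667 / 21.364560 ≈ 0.452463

0.4525


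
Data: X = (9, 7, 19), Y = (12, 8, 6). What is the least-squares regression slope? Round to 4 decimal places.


b = sum((xi-xbar)(yi-ybar)) / sum((xi-xbar)^2)
n = 3, xbar = 35/3 ≈ 11.666667, ybar = 26/3 ≈ 8.666667
Sxy = sum((xi-xbar)(yi-ybar)) = -76/3 ≈ -25.333333
Sxx = sum((xi-xbar)^2) = 248/3 ≈ 82.666667
b = Sxy / Sxx = -19/62 ≈ -0.306452

-0.3065


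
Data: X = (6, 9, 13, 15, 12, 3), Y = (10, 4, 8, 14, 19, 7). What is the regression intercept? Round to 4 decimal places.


a = ybar - b*xbar, where b = sum((xi-xbar)(yi-ybar)) / sum((xi-xbar)^2)
n = 6, xbar = 58/6 = 29/3 ≈ 9.666667, ybar = 62/6 = 31/3 ≈ 10.333333
Sxy = sum((xi-xbar)(yi-ybar)) = 179/3 ≈ 59.666667
Sxx = sum((xi-xbar)^2) = 310/3 ≈ 103.333333
b = Sxy / Sxx = 179/310 ≈ 0.577419
a = 10.333333 - 0.577419 * 9.666667 = 1473/310 ≈ 4.751613

4.7516


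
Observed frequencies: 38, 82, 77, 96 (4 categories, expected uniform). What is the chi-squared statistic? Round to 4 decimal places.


chi2 = sum((O-E)^2/E), E = total/4
total = 293, E = 293/4 = 73.25
(38 - 73.25)^2 / 73.25 = 1242.5625 / 73.25 = 19881/1172 ≈ 16.963311
(82 - 73.25)^2 / 73.25 = 76.5625 / 73.25 = 1225/1172 ≈ 1.045222
(77 - 73.25)^2 / 73.25 = 14.0625 / 73.25 = 225/1172 ≈ 0.191980
(96 - 73.25)^2 / 73.25 = 517.5625 / 73.25 = 8281/1172 ≈ 7.065700
chi2 = 7403/293 ≈ 25.266212

25.2662


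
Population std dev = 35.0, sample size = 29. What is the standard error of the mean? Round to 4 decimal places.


SE = sigma / sqrt(n)
sqrt(29) ≈ 5.385165
SE = 35.0 / 5.385165 ≈ 6.499337

6.4993


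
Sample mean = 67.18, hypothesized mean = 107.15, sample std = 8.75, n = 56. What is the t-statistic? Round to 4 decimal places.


t = (xbar - mu0) / (s/sqrt(n))
xbar - mu0 = 67.18 - 107.15 = -39.97
sqrt(56) ≈ 7.48331477
s/sqrt(n) = 8.75 / 7.48331477 ≈ 1.16926793
t = -39.97 / 1.16926793 ≈ -34.183782

-34.1838


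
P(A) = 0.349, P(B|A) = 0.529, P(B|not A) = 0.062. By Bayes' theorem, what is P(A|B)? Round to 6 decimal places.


P(A|B) = P(B|A)*P(A) / P(B), P(B) = P(B|A)*P(A) + P(B|not A)*P(not A)
P(B|A)*P(A) = 0.529 * 0.349 = 0.184621
P(B|not A)*P(not A) = 0.062 * 0.651 = 0.040362
P(B) = 0.184621 + 0.040362 = 0.224983
P(A|B) = 0.184621 / 0.224983 ≈ 0.82059978

0.820600


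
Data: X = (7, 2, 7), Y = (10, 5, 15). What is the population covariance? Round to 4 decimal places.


Cov = (1/n)*sum((xi-xbar)(yi-ybar))
n = 3, xbar = 16/3 ≈ 5.333333, ybar = 30/3 = 10
sum((xi-xbar)(yi-ybar)) = 25
Cov = 25 / 3 = 25/3 ≈ 8.333333

8.3333


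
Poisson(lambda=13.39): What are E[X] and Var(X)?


E[X] = Var(X) = lambda = 13.39

13.39, 13.39


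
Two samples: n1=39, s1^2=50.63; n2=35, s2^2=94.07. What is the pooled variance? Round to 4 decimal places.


sp^2 = ((n1-1)*s1^2 + (n2-1)*s2^2)/(n1+n2-2)
(n1-1)*s1^2 = 38 * 50.63 = 1923.94
(n2-1)*s2^2 = 34 * 94.07 = 3198.38
numerator = 1923.94 + 3198.38 = 5122.32
n1+n2-2 = 72
sp^2 = 5122.32 / 72 = 21343/300 ≈ 71.143333

71.1433


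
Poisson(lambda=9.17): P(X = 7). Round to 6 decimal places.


P = e^(-lam) * lam^k / k!
e^(-9.17) ≈ 0.0001041165
lam^k = 9.17^7 ≈ 5452370.378281
k! = 7! = 5040
P = 0.0001041165 * 5452370.378281 / 5040 ≈ 0.112635

0.112635


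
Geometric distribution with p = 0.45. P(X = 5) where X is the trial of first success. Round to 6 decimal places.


P = (1-p)^(k-1) * p
(1-p)^(k-1) = 0.55^4 = 0.09150625
P = 0.09150625 * 0.45 ≈ 0.04117781

0.041178


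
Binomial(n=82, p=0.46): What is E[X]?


E[X] = n*p = 82 * 0.46 = 37.72

37.72


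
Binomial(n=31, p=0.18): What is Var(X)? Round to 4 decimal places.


Var = n*p*(1-p) = 31 * 0.18 * 0.82 = 4.5756

4.5756


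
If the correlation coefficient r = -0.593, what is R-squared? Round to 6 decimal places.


R^2 = r^2 = (-0.593)^2 = 0.351649

0.351649


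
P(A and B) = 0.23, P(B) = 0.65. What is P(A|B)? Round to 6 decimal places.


P(A|B) = P(A and B) / P(B) = 0.23 / 0.65 = 23/65 ≈ 0.35384615

0.353846


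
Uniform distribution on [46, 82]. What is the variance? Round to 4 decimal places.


Var = (b-a)^2 / 12
(b-a)^2 = (82 - 46)^2 = 1296
Var = 1296/12 = 108

108.0000


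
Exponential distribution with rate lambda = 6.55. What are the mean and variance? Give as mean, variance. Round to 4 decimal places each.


mean = 1/lam, var = 1/lam^2
mean = 1 / 6.55 = 20/131 ≈ 0.152672
lam^2 = 6.55^2 = 42.9025
var = 1 / 42.9025 ≈ 0.023309

0.1527, 0.0233


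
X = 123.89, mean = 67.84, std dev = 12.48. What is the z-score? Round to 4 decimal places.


z = (X - mu) / sigma
X - mu = 123.89 - 67.84 = 56.05
z = 56.05 / 12.48 = 5605/1248 ≈ 4.491186

4.4912


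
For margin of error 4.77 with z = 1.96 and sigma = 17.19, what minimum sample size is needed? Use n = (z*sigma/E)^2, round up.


z*sigma/E = 1.96 * 17.19 / 4.77 = 9359/1325 ≈ 7.063396
(z*sigma/E)^2 ≈ 49.891566
round up: n = 50

50


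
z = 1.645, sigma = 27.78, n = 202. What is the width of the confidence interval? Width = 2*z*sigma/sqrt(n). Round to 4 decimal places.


width = 2*z*sigma/sqrt(n)
2*z*sigma = 2 * 1.645 * 27.78 = 91.3962
sqrt(202) ≈ 14.212670
width = 91.3962 / 14.212670 ≈ 6.430614

6.4306


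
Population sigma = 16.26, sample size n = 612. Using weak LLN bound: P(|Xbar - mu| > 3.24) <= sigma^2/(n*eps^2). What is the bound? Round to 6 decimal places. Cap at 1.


bound = min(1, sigma^2/(n*eps^2))
sigma^2 = 16.26^2 = 264.3876
n*eps^2 = 612 * 3.24^2 = 612 * 10.4976 = 6424.5312
sigma^2/(n*eps^2) = 264.3876 / 6424.5312 ≈ 0.04115282

0.041153


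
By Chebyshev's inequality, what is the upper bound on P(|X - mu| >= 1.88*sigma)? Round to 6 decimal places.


P <= 1/k^2
k^2 = 1.88^2 = 3.5344
1/k^2 = 1 / 3.5344 = 625/2209 ≈ 0.28293345

0.282933


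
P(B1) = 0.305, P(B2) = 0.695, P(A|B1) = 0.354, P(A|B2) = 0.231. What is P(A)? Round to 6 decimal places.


P(A) = P(A|B1)*P(B1) + P(A|B2)*P(B2)
P(A|B1)*P(B1) = 0.354 * 0.305 = 0.10797
P(A|B2)*P(B2) = 0.231 * 0.695 = 0.160545
P(A) = 0.10797 + 0.160545 = 0.268515

0.268515


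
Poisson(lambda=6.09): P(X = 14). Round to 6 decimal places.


P = e^(-lam) * lam^k / k!
e^(-6.09) ≈ 0.002265409
lam^k = 6.09^14 ≈ 96525508206.289878
k! = 14! = 87178291200
P = 0.002265409 * 96525508206.289878 / 87178291200 ≈ 0.002508

0.002508


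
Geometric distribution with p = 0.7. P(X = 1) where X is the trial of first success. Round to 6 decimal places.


P = (1-p)^(k-1) * p
(1-p)^(k-1) = 0.3^0 = 1
P = 1 * 0.7 = 0.7

0.700000


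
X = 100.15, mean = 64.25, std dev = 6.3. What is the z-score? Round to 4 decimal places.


z = (X - mu) / sigma
X - mu = 100.15 - 64.25 = 35.9
z = 35.9 / 6.3 = 359/63 ≈ 5.698413

5.6984


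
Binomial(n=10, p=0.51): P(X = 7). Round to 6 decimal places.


P = C(n,k) * p^k * (1-p)^(n-k)
C(10,7) = 120
p^k = 0.51^7 ≈ 0.008974107
(1-p)^(n-k) = 0.49^3 = 0.117649
P = 120 * 0.008974107 * 0.117649 ≈ 0.126695

0.126695


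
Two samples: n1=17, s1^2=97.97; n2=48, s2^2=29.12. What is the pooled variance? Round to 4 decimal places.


sp^2 = ((n1-1)*s1^2 + (n2-1)*s2^2)/(n1+n2-2)
(n1-1)*s1^2 = 16 * 97.97 = 1567.52
(n2-1)*s2^2 = 47 * 29.12 = 1368.64
numerator = 1567.52 + 1368.64 = 2936.16
n1+n2-2 = 63
sp^2 = 2936.16 / 63 = 8156/175 ≈ 46.605714

46.6057


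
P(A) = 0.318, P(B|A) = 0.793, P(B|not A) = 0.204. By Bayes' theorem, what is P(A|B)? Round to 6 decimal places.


P(A|B) = P(B|A)*P(A) / P(B), P(B) = P(B|A)*P(A) + P(B|not A)*P(not A)
P(B|A)*P(A) = 0.793 * 0.318 = 0.252174
P(B|not A)*P(not A) = 0.204 * 0.682 = 0.139128
P(B) = 0.252174 + 0.139128 = 0.391302
P(A|B) = 0.252174 / 0.391302 ≈ 0.64444853

0.644449


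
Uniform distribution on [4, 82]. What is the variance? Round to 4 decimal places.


Var = (b-a)^2 / 12
(b-a)^2 = (82 - 4)^2 = 6084
Var = 6084/12 = 507

507.0000


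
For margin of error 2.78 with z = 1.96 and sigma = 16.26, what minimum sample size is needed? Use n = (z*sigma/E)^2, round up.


z*sigma/E = 1.96 * 16.26 / 2.78 = 39837/3475 ≈ 11.463885
(z*sigma/E)^2 ≈ 131.420657
round up: n = 132

132


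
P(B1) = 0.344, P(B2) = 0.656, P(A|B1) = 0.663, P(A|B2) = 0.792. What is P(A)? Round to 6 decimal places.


P(A) = P(A|B1)*P(B1) + P(A|B2)*P(B2)
P(A|B1)*P(B1) = 0.663 * 0.344 = 0.228072
P(A|B2)*P(B2) = 0.792 * 0.656 = 0.519552
P(A) = 0.228072 + 0.519552 = 0.747624

0.747624


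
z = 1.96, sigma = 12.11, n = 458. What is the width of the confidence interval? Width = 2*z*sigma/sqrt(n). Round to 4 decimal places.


width = 2*z*sigma/sqrt(n)
2*z*sigma = 2 * 1.96 * 12.11 = 47.4712
sqrt(458) ≈ 21.400935
width = 47.4712 / 21.400935 ≈ 2.218184

2.2182


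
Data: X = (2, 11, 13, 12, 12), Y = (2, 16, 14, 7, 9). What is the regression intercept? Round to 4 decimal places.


a = ybar - b*xbar, where b = sum((xi-xbar)(yi-ybar)) / sum((xi-xbar)^2)
n = 5, xbar = 50/5 = 10, ybar = 48/5 = 9.6
Sxy = sum((xi-xbar)(yi-ybar)) = 74
Sxx = sum((xi-xbar)^2) = 82
b = Sxy / Sxx = 37/41 ≈ 0.902439
a = 9.6 - 0.902439 * 10 = 118/205 ≈ 0.575610

0.5756


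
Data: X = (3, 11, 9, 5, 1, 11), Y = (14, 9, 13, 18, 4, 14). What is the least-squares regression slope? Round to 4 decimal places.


b = sum((xi-xbar)(yi-ybar)) / sum((xi-xbar)^2)
n = 6, xbar = 40/6 = 20/3 ≈ 6.666667, ybar = 72/6 = 12
Sxy = sum((xi-xbar)(yi-ybar)) = 26
Sxx = sum((xi-xbar)^2) = 274/3 ≈ 91.333333
b = Sxy / Sxx = 39/137 ≈ 0.284672

0.2847


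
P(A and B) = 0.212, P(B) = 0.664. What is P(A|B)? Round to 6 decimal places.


P(A|B) = P(A and B) / P(B) = 0.212 / 0.664 = 53/166 ≈ 0.31927711

0.319277


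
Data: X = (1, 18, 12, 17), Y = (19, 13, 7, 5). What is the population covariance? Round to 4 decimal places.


Cov = (1/n)*sum((xi-xbar)(yi-ybar))
n = 4, xbar = 48/4 = 12, ybar = 44/4 = 11
sum((xi-xbar)(yi-ybar)) = -106
Cov = -106 / 4 = -26.5

-26.5000


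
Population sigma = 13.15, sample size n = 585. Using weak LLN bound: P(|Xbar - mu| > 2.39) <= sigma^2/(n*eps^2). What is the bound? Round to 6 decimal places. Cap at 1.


bound = min(1, sigma^2/(n*eps^2))
sigma^2 = 13.15^2 = 172.9225
n*eps^2 = 585 * 2.39^2 = 585 * 5.7121 = 3341.5785
sigma^2/(n*eps^2) = 172.9225 / 3341.5785 ≈ 0.05174875

0.051749


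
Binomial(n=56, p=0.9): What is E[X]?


E[X] = n*p = 56 * 0.9 = 50.4

50.4


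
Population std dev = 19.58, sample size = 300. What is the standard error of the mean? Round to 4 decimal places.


SE = sigma / sqrt(n)
sqrt(300) ≈ 17.320508
SE = 19.58 / 17.320508 ≈ 1.130452

1.1305


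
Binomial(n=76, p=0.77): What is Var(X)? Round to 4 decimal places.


Var = n*p*(1-p) = 76 * 0.77 * 0.23 = 13.4596

13.4596


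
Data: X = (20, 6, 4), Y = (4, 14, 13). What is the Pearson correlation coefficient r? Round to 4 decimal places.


r = sum((xi-xbar)(yi-ybar)) / sqrt(sum((xi-xbar)^2) * sum((yi-ybar)^2))
n = 3, xbar = 30/3 = 10, ybar = 31/3 ≈ 10.333333
Sxy = sum((xi-xbar)(yi-ybar)) = -94
Sxx = sum((xi-xbar)^2) = 152
Syy = sum((yi-ybar)^2) = 182/3 ≈ 60.666667
sqrt(Sxx*Syy) ≈ 96.027774
r = Sxy / sqrt(Sxx*Syy) = -94 / 96.027774 ≈ -0.978883

-0.9789


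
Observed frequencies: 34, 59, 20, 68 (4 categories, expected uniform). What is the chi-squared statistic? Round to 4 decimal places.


chi2 = sum((O-E)^2/E), E = total/4
total = 181, E = 181/4 = 45.25
(34 - 45.25)^2 / 45.25 = 126.5625 / 45.25 = 2025/724 ≈ 2.796961
(59 - 45.25)^2 / 45.25 = 189.0625 / 45.25 = 3025/724 ≈ 4.178177
(20 - 45.25)^2 / 45.25 = 637.5625 / 45.25 = 10201/724 ≈ 14.089779
(68 - 45.25)^2 / 45.25 = 517.5625 / 45.25 = 8281/724 ≈ 11.437845
chi2 = 5883/181 ≈ 32.502762

32.5028


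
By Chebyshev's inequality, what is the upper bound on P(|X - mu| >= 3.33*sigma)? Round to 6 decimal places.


P <= 1/k^2
k^2 = 3.33^2 = 11.0889
1/k^2 = 1 / 11.0889 ≈ 0.09018027

0.090180


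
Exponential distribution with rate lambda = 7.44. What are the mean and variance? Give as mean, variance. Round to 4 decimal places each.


mean = 1/lam, var = 1/lam^2
mean = 1 / 7.44 = 25/186 ≈ 0.134409
lam^2 = 7.44^2 = 55.3536
var = 1 / 55.3536 ≈ 0.018066

0.1344, 0.0181


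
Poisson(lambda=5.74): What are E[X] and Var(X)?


E[X] = Var(X) = lambda = 5.74

5.74, 5.74


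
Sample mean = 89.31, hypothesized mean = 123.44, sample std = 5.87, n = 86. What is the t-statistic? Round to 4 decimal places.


t = (xbar - mu0) / (s/sqrt(n))
xbar - mu0 = 89.31 - 123.44 = -34.13
sqrt(86) ≈ 9.27361850
s/sqrt(n) = 5.87 / 9.27361850 ≈ 0.63297838
t = -34.13 / 0.63297838 ≈ -53.919693

-53.9197


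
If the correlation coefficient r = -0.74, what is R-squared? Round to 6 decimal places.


R^2 = r^2 = (-0.74)^2 = 0.5476

0.547600


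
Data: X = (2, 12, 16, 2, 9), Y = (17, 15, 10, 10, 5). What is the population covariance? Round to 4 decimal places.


Cov = (1/n)*sum((xi-xbar)(yi-ybar))
n = 5, xbar = 41/5 = 8.2, ybar = 57/5 = 11.4
sum((xi-xbar)(yi-ybar)) = -28.4
Cov = -28.4 / 5 = -5.68

-5.6800


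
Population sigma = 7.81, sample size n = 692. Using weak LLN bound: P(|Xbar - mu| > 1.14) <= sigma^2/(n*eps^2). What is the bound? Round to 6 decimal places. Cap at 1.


bound = min(1, sigma^2/(n*eps^2))
sigma^2 = 7.81^2 = 60.9961
n*eps^2 = 692 * 1.14^2 = 692 * 1.2996 = 899.3232
sigma^2/(n*eps^2) = 60.9961 / 899.3232 ≈ 0.06782445

0.067824


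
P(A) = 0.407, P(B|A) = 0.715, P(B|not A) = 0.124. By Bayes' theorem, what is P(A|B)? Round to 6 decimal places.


P(A|B) = P(B|A)*P(A) / P(B), P(B) = P(B|A)*P(A) + P(B|not A)*P(not A)
P(B|A)*P(A) = 0.715 * 0.407 = 0.291005
P(B|not A)*P(not A) = 0.124 * 0.593 = 0.073532
P(B) = 0.291005 + 0.073532 = 0.364537
P(A|B) = 0.291005 / 0.364537 ≈ 0.79828659

0.798287


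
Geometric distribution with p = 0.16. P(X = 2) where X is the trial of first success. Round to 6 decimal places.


P = (1-p)^(k-1) * p
(1-p)^(k-1) = 0.84^1 = 0.84
P = 0.84 * 0.16 = 0.1344

0.134400


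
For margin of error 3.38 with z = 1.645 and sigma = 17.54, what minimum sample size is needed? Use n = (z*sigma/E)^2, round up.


z*sigma/E = 1.645 * 17.54 / 3.38 ≈ 8.536479
(z*sigma/E)^2 ≈ 72.871479
round up: n = 73

73


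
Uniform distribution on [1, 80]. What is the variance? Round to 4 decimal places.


Var = (b-a)^2 / 12
(b-a)^2 = (80 - 1)^2 = 6241
Var = 6241/12 ≈ 520.083333

520.0833


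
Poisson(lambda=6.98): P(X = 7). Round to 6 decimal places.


P = e^(-lam) * lam^k / k!
e^(-6.98) ≈ 0.0009303032
lam^k = 6.98^7 ≈ 807212.648438
k! = 7! = 5040
P = 0.0009303032 * 807212.648438 / 5040 ≈ 0.148999

0.148999


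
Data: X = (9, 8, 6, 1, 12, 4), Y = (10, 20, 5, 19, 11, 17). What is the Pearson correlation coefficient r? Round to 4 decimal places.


r = sum((xi-xbar)(yi-ybar)) / sqrt(sum((xi-xbar)^2) * sum((yi-ybar)^2))
n = 6, xbar = 40/6 = 20/3 ≈ 6.666667, ybar = 82/6 = 41/3 ≈ 13.666667
Sxy = sum((xi-xbar)(yi-ybar)) = -143/3 ≈ -47.666667
Sxx = sum((xi-xbar)^2) = 226/3 ≈ 75.333333
Syy = sum((yi-ybar)^2) = 526/3 ≈ 175.333333
sqrt(Sxx*Syy) ≈ 114.927997
r = Sxy / sqrt(Sxx*Syy) = -47.666667 / 114.927997 ≈ -0.414752

-0.4148


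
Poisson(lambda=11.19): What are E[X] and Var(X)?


E[X] = Var(X) = lambda = 11.19

11.19, 11.19


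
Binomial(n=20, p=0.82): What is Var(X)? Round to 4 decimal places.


Var = n*p*(1-p) = 20 * 0.82 * 0.18 = 2.952

2.9520


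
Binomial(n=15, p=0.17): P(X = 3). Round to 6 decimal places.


P = C(n,k) * p^k * (1-p)^(n-k)
C(15,3) = 455
p^k = 0.17^3 = 0.004913
(1-p)^(n-k) = 0.83^12 ≈ 0.1068900
P = 455 * 0.004913 * 0.1068900 ≈ 0.238944

0.238944


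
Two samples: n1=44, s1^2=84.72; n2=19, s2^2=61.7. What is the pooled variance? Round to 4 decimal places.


sp^2 = ((n1-1)*s1^2 + (n2-1)*s2^2)/(n1+n2-2)
(n1-1)*s1^2 = 43 * 84.72 = 3642.96
(n2-1)*s2^2 = 18 * 61.7 = 1110.6
numerator = 3642.96 + 1110.6 = 4753.56
n1+n2-2 = 61
sp^2 = 4753.56 / 61 = 118839/1525 ≈ 77.927213

77.9272


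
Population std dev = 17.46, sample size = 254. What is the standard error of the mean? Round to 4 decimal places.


SE = sigma / sqrt(n)
sqrt(254) ≈ 15.937377
SE = 17.46 / 15.937377 ≈ 1.095538

1.0955


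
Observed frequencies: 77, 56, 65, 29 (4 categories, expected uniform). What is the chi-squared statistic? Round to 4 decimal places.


chi2 = sum((O-E)^2/E), E = total/4
total = 227, E = 227/4 = 56.75
(77 - 56.75)^2 / 56.75 = 410.0625 / 56.75 = 6561/908 ≈ 7.225771
(56 - 56.75)^2 / 56.75 = 0.5625 / 56.75 = 9/908 ≈ 0.009912
(65 - 56.75)^2 / 56.75 = 68.0625 / 56.75 = 1089/908 ≈ 1.199339
(29 - 56.75)^2 / 56.75 = 770.0625 / 56.75 = 12321/908 ≈ 13.569383
chi2 = 4995/227 ≈ 22.004405

22.0044


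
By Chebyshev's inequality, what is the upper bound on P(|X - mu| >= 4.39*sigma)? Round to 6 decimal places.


P <= 1/k^2
k^2 = 4.39^2 = 19.2721
1/k^2 = 1 / 19.2721 ≈ 0.05188848

0.051888


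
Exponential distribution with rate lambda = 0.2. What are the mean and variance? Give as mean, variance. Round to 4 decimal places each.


mean = 1/lam, var = 1/lam^2
mean = 1 / 0.2 = 5
lam^2 = 0.2^2 = 0.04
var = 1 / 0.04 = 25

5.0000, 25.0000


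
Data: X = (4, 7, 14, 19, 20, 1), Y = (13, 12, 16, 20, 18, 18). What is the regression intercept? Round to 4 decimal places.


a = ybar - b*xbar, where b = sum((xi-xbar)(yi-ybar)) / sum((xi-xbar)^2)
n = 6, xbar = 65/6 ≈ 10.833333, ybar = 97/6 ≈ 16.166667
Sxy = sum((xi-xbar)(yi-ybar)) = 403/6 ≈ 67.166667
Sxx = sum((xi-xbar)^2) = 1913/6 ≈ 318.833333
b = Sxy / Sxx = 403/1913 ≈ 0.210664
a = 16.166667 - 0.210664 * 10.833333 = 26561/1913 ≈ 13.884475

13.8845


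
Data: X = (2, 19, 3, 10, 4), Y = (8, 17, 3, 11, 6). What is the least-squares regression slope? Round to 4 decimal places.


b = sum((xi-xbar)(yi-ybar)) / sum((xi-xbar)^2)
n = 5, xbar = 38/5 = 7.6, ybar = 45/5 = 9
Sxy = sum((xi-xbar)(yi-ybar)) = 140
Sxx = sum((xi-xbar)^2) = 201.2
b = Sxy / Sxx = 350/503 ≈ 0.695825

0.6958
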